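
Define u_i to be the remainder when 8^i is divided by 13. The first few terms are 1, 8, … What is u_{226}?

12

Computing terms: u_0 = 1,  u_1 = 8,  u_2 = 12,  u_3 = 5,  u_4 = 1.
Since u_4 = u_0 = 1, the sequence is periodic with period 4.
So u_{226} = u_{0 + ((226-0) mod 4)} = u_2 = 12.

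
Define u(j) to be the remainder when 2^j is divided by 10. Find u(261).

u(0) = 1, u(1) = 2, u(2) = 4, u(3) = 8, u(4) = 6, u(5) = 2.
Since u(5) = u(1) = 2, the sequence is eventually periodic: after a pre-period of length 1 it cycles with period 4.
For j ≥ 1, u(j) depends only on (j - 1) mod 4. (261 - 1) mod 4 = 0, so u(261) = u(1) = 2.

2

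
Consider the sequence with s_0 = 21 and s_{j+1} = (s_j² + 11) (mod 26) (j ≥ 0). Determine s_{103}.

Computing terms: s_0 = 21,  s_1 = 10,  s_2 = 7,  s_3 = 8,  s_4 = 23,  s_5 = 20,  s_6 = 21.
The sequence repeats with period 6.
So s_{103} = s_{0 + ((103-0) mod 6)} = s_1 = 10.

10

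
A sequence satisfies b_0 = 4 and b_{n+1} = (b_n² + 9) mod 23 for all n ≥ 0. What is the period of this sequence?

3

Listing terms: b_0 = 4,  b_1 = 2,  b_2 = 13,  b_3 = 17,  b_4 = 22,  b_5 = 10,  b_6 = 17.
Since b_6 = b_3 = 17, the sequence is eventually periodic: after a pre-period of length 3 it cycles with period 3.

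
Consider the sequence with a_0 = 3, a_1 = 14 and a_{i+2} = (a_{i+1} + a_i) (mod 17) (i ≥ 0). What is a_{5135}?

We have a_0 = 3; a_1 = 14; a_2 = 0; a_3 = 14; a_4 = 14; a_5 = 11; a_6 = 8; a_7 = 2; a_8 = 10; a_9 = 12; a_{10} = 5; a_{11} = 0; a_{12} = 5; a_{13} = 5; a_{14} = 10; a_{15} = 15; a_{16} = 8; a_{17} = 6; a_{18} = 14; a_{19} = 3; a_{20} = 0; a_{21} = 3; a_{22} = 3; a_{23} = 6; a_{24} = 9; a_{25} = 15; a_{26} = 7; a_{27} = 5; a_{28} = 12; a_{29} = 0; a_{30} = 12; a_{31} = 12; a_{32} = 7; a_{33} = 2; a_{34} = 9; a_{35} = 11; a_{36} = 3; a_{37} = 14.
The sequence repeats with period 36.
(5135 - 0) mod 36 = 23, so a_{5135} = a_{23} = 6.

6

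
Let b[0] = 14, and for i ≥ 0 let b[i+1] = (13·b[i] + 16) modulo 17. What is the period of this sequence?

4

Listing terms: b[0] = 14, b[1] = 11, b[2] = 6, b[3] = 9, b[4] = 14.
The sequence repeats with period 4.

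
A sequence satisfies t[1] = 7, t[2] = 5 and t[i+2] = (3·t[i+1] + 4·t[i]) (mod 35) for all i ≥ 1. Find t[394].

9

t[1] = 7, t[2] = 5, t[3] = 8, t[4] = 9, t[5] = 24, t[6] = 3, t[7] = 0, t[8] = 12, t[9] = 1, t[10] = 16, t[11] = 17, t[12] = 10, t[13] = 28, t[14] = 19, t[15] = 29, t[16] = 23, t[17] = 10, t[18] = 17, t[19] = 21, t[20] = 26, t[21] = 22, t[22] = 30, t[23] = 3, t[24] = 24, t[25] = 14, t[26] = 33, t[27] = 15, t[28] = 2, t[29] = 31, t[30] = 31, t[31] = 7, t[32] = 5.
Since (t[31], t[32]) = (t[1], t[2]) = (7, 5) (two consecutive terms determine the rest), the sequence is periodic with period 30.
(394 - 1) mod 30 = 3, so t[394] = t[4] = 9.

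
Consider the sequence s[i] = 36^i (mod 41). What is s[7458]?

23

Computing terms: s[0] = 1, s[1] = 36, s[2] = 25, s[3] = 39, s[4] = 10, s[5] = 32, s[6] = 4, s[7] = 21, s[8] = 18, s[9] = 33, s[10] = 40, s[11] = 5, s[12] = 16, s[13] = 2, s[14] = 31, s[15] = 9, s[16] = 37, s[17] = 20, s[18] = 23, s[19] = 8, s[20] = 1.
Since s[20] = s[0] = 1, the sequence is periodic with period 20.
(7458 - 0) mod 20 = 18, so s[7458] = s[18] = 23.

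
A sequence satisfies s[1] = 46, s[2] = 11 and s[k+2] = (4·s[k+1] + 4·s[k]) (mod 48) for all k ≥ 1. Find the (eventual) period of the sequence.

Listing terms: s[1] = 46; s[2] = 11; s[3] = 36; s[4] = 44; s[5] = 32; s[6] = 16; s[7] = 0; s[8] = 16; s[9] = 16; s[10] = 32; s[11] = 0; s[12] = 32; s[13] = 32; s[14] = 16.
Since (s[13], s[14]) = (s[5], s[6]) = (32, 16) (two consecutive terms determine the rest), the sequence is eventually periodic: after a pre-period of length 4 it cycles with period 8.

8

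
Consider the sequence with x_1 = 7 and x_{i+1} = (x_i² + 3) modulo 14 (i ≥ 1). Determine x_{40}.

0

Computing terms: x_1 = 7,  x_2 = 10,  x_3 = 5,  x_4 = 0,  x_5 = 3,  x_6 = 12,  x_7 = 7.
Since x_7 = x_1 = 7, the sequence is periodic with period 6.
(40 - 1) mod 6 = 3, so x_{40} = x_4 = 0.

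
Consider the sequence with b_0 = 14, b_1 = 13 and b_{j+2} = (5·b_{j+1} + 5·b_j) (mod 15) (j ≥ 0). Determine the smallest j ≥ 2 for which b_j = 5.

3

Computing terms: b_0 = 14, b_1 = 13, b_2 = 0, b_3 = 5, b_4 = 10, b_5 = 0, b_6 = 5.
Since (b_5, b_6) = (b_2, b_3) = (0, 5) (two consecutive terms determine the rest), the sequence is eventually periodic: after a pre-period of length 2 it cycles with period 3.
The value 5 first appears (with j ≥ 2) at b_3.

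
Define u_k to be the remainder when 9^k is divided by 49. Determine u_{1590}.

We have u_1 = 9,  u_2 = 32,  u_3 = 43,  u_4 = 44,  u_5 = 4,  u_6 = 36,  u_7 = 30,  u_8 = 25,  u_9 = 29,  u_{10} = 16,  u_{11} = 46,  u_{12} = 22,  u_{13} = 2,  u_{14} = 18,  u_{15} = 15,  u_{16} = 37,  u_{17} = 39,  u_{18} = 8,  u_{19} = 23,  u_{20} = 11,  u_{21} = 1,  u_{22} = 9.
The sequence repeats with period 21.
(1590 - 1) mod 21 = 14, so u_{1590} = u_{15} = 15.

15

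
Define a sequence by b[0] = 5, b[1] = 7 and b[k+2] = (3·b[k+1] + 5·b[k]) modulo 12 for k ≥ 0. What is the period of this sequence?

Listing terms: b[0] = 5, b[1] = 7, b[2] = 10, b[3] = 5, b[4] = 5, b[5] = 4, b[6] = 1, b[7] = 11, b[8] = 2, b[9] = 1, b[10] = 1, b[11] = 8, b[12] = 5, b[13] = 7.
Since (b[12], b[13]) = (b[0], b[1]) = (5, 7) (two consecutive terms determine the rest), the sequence is periodic with period 12.

12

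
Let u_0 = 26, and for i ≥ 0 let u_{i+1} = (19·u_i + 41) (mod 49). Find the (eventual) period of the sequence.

We have u_0 = 26,  u_1 = 45,  u_2 = 14,  u_3 = 13,  u_4 = 43,  u_5 = 25,  u_6 = 26.
Since u_6 = u_0 = 26, the sequence is periodic with period 6.

6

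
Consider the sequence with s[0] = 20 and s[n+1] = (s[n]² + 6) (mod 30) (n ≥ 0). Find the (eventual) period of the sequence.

s[0] = 20, s[1] = 16, s[2] = 22, s[3] = 10, s[4] = 16.
Since s[4] = s[1] = 16, the sequence is eventually periodic: after a pre-period of length 1 it cycles with period 3.

3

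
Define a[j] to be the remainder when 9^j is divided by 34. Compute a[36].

33

Listing terms: a[1] = 9, a[2] = 13, a[3] = 15, a[4] = 33, a[5] = 25, a[6] = 21, a[7] = 19, a[8] = 1, a[9] = 9.
Since a[9] = a[1] = 9, the sequence is periodic with period 8.
(36 - 1) mod 8 = 3, so a[36] = a[4] = 33.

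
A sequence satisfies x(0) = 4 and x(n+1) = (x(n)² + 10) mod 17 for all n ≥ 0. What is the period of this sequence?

3

x(0) = 4,  x(1) = 9,  x(2) = 6,  x(3) = 12,  x(4) = 1,  x(5) = 11,  x(6) = 12.
Since x(6) = x(3) = 12, the sequence is eventually periodic: after a pre-period of length 3 it cycles with period 3.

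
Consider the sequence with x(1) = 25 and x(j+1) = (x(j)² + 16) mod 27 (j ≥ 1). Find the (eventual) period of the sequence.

Listing terms: x(1) = 25; x(2) = 20; x(3) = 11; x(4) = 2; x(5) = 20.
Since x(5) = x(2) = 20, the sequence is eventually periodic: after a pre-period of length 1 it cycles with period 3.

3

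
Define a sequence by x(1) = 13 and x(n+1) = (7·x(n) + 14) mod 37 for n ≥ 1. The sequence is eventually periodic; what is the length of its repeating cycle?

Computing terms: x(1) = 13,  x(2) = 31,  x(3) = 9,  x(4) = 3,  x(5) = 35,  x(6) = 0,  x(7) = 14,  x(8) = 1,  x(9) = 21,  x(10) = 13.
Since x(10) = x(1) = 13, the sequence is periodic with period 9.

9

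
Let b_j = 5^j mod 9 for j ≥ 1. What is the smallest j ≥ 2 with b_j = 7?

2

Listing terms: b_1 = 5; b_2 = 7; b_3 = 8; b_4 = 4; b_5 = 2; b_6 = 1; b_7 = 5.
The sequence repeats with period 6.
The value 7 first appears (with j ≥ 2) at b_2.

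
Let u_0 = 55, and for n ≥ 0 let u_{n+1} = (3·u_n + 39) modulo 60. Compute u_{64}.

We have u_0 = 55, u_1 = 24, u_2 = 51, u_3 = 12, u_4 = 15, u_5 = 24.
Since u_5 = u_1 = 24, the sequence is eventually periodic: after a pre-period of length 1 it cycles with period 4.
For n ≥ 1, u_n depends only on (n - 1) mod 4. (64 - 1) mod 4 = 3, so u_{64} = u_4 = 15.

15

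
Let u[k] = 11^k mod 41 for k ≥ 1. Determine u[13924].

4

We have u[1] = 11; u[2] = 39; u[3] = 19; u[4] = 4; u[5] = 3; u[6] = 33; u[7] = 35; u[8] = 16; u[9] = 12; u[10] = 9; u[11] = 17; u[12] = 23; u[13] = 7; u[14] = 36; u[15] = 27; u[16] = 10; u[17] = 28; u[18] = 21; u[19] = 26; u[20] = 40; u[21] = 30; u[22] = 2; u[23] = 22; u[24] = 37; u[25] = 38; u[26] = 8; u[27] = 6; u[28] = 25; u[29] = 29; u[30] = 32; u[31] = 24; u[32] = 18; u[33] = 34; u[34] = 5; u[35] = 14; u[36] = 31; u[37] = 13; u[38] = 20; u[39] = 15; u[40] = 1; u[41] = 11.
The sequence repeats with period 40.
(13924 - 1) mod 40 = 3, so u[13924] = u[4] = 4.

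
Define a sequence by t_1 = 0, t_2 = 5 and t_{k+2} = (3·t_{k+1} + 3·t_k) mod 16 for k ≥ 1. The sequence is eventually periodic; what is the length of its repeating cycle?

12

t_1 = 0, t_2 = 5, t_3 = 15, t_4 = 12, t_5 = 1, t_6 = 7, t_7 = 8, t_8 = 13, t_9 = 15, t_{10} = 4, t_{11} = 9, t_{12} = 7, t_{13} = 0, t_{14} = 5.
Since (t_{13}, t_{14}) = (t_1, t_2) = (0, 5) (two consecutive terms determine the rest), the sequence is periodic with period 12.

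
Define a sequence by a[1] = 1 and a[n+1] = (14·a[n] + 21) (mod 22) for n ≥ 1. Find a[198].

Computing terms: a[1] = 1,  a[2] = 13,  a[3] = 5,  a[4] = 3,  a[5] = 19,  a[6] = 1.
Since a[6] = a[1] = 1, the sequence is periodic with period 5.
(198 - 1) mod 5 = 2, so a[198] = a[3] = 5.

5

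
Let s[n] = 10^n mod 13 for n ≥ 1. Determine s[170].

9

s[1] = 10,  s[2] = 9,  s[3] = 12,  s[4] = 3,  s[5] = 4,  s[6] = 1,  s[7] = 10.
Since s[7] = s[1] = 10, the sequence is periodic with period 6.
(170 - 1) mod 6 = 1, so s[170] = s[2] = 9.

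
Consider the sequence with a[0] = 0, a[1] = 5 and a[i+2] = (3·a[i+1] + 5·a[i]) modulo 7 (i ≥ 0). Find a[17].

1

a[0] = 0; a[1] = 5; a[2] = 1; a[3] = 0; a[4] = 5.
Since (a[3], a[4]) = (a[0], a[1]) = (0, 5) (two consecutive terms determine the rest), the sequence is periodic with period 3.
(17 - 0) mod 3 = 2, so a[17] = a[2] = 1.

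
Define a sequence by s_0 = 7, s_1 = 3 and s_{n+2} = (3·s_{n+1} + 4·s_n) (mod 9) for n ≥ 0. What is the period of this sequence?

Listing terms: s_0 = 7, s_1 = 3, s_2 = 1, s_3 = 6, s_4 = 4, s_5 = 0, s_6 = 7, s_7 = 3.
Since (s_6, s_7) = (s_0, s_1) = (7, 3) (two consecutive terms determine the rest), the sequence is periodic with period 6.

6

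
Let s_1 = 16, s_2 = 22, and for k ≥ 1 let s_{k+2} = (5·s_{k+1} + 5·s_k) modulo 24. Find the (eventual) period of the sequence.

Listing terms: s_1 = 16, s_2 = 22, s_3 = 22, s_4 = 4, s_5 = 10, s_6 = 22, s_7 = 16, s_8 = 22.
Since (s_7, s_8) = (s_1, s_2) = (16, 22) (two consecutive terms determine the rest), the sequence is periodic with period 6.

6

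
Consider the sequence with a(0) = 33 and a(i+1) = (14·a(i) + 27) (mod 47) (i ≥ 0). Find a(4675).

Listing terms: a(0) = 33,  a(1) = 19,  a(2) = 11,  a(3) = 40,  a(4) = 23,  a(5) = 20,  a(6) = 25,  a(7) = 1,  a(8) = 41,  a(9) = 37,  a(10) = 28,  a(11) = 43,  a(12) = 18,  a(13) = 44,  a(14) = 32,  a(15) = 5,  a(16) = 3,  a(17) = 22,  a(18) = 6,  a(19) = 17,  a(20) = 30,  a(21) = 24,  a(22) = 34,  a(23) = 33.
The sequence repeats with period 23.
(4675 - 0) mod 23 = 6, so a(4675) = a(6) = 25.

25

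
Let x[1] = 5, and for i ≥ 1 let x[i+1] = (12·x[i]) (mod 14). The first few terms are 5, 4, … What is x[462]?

We have x[1] = 5,  x[2] = 4,  x[3] = 6,  x[4] = 2,  x[5] = 10,  x[6] = 8,  x[7] = 12,  x[8] = 4.
Since x[8] = x[2] = 4, the sequence is eventually periodic: after a pre-period of length 1 it cycles with period 6.
For i ≥ 2, x[i] depends only on (i - 2) mod 6. (462 - 2) mod 6 = 4, so x[462] = x[6] = 8.

8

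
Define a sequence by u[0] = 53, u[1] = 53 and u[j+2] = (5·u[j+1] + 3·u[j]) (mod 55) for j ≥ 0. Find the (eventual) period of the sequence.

40

We have u[0] = 53, u[1] = 53, u[2] = 39, u[3] = 24, u[4] = 17, u[5] = 47, u[6] = 11, u[7] = 31, u[8] = 23, u[9] = 43, u[10] = 9, u[11] = 9, u[12] = 17, u[13] = 2, u[14] = 6, u[15] = 36, u[16] = 33, u[17] = 53, u[18] = 34, u[19] = 54, u[20] = 42, u[21] = 42, u[22] = 6, u[23] = 46, u[24] = 28, u[25] = 3, u[26] = 44, u[27] = 9, u[28] = 12, u[29] = 32, u[30] = 31, u[31] = 31, u[32] = 28, u[33] = 13, u[34] = 39, u[35] = 14, u[36] = 22, u[37] = 42, u[38] = 1, u[39] = 21, u[40] = 53, u[41] = 53.
The sequence repeats with period 40.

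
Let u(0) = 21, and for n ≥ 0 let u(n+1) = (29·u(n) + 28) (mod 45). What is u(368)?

6

Computing terms: u(0) = 21,  u(1) = 7,  u(2) = 6,  u(3) = 22,  u(4) = 36,  u(5) = 37,  u(6) = 21.
The sequence repeats with period 6.
(368 - 0) mod 6 = 2, so u(368) = u(2) = 6.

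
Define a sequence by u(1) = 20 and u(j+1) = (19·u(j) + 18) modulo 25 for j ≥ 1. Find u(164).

13

Listing terms: u(1) = 20,  u(2) = 23,  u(3) = 5,  u(4) = 13,  u(5) = 15,  u(6) = 3,  u(7) = 0,  u(8) = 18,  u(9) = 10,  u(10) = 8,  u(11) = 20.
Since u(11) = u(1) = 20, the sequence is periodic with period 10.
So u(164) = u(1 + ((164-1) mod 10)) = u(4) = 13.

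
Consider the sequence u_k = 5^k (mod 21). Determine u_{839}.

17

Listing terms: u_1 = 5, u_2 = 4, u_3 = 20, u_4 = 16, u_5 = 17, u_6 = 1, u_7 = 5.
The sequence repeats with period 6.
(839 - 1) mod 6 = 4, so u_{839} = u_5 = 17.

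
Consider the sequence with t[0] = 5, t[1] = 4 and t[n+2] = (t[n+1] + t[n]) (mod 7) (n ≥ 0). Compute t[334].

6

We have t[0] = 5, t[1] = 4, t[2] = 2, t[3] = 6, t[4] = 1, t[5] = 0, t[6] = 1, t[7] = 1, t[8] = 2, t[9] = 3, t[10] = 5, t[11] = 1, t[12] = 6, t[13] = 0, t[14] = 6, t[15] = 6, t[16] = 5, t[17] = 4.
The sequence repeats with period 16.
(334 - 0) mod 16 = 14, so t[334] = t[14] = 6.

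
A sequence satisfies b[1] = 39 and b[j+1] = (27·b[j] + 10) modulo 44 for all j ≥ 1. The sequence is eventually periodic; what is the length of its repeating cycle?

5

Listing terms: b[1] = 39; b[2] = 7; b[3] = 23; b[4] = 15; b[5] = 19; b[6] = 39.
Since b[6] = b[1] = 39, the sequence is periodic with period 5.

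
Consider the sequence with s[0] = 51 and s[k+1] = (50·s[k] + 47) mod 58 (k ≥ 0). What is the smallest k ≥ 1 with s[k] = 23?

21

We have s[0] = 51, s[1] = 45, s[2] = 35, s[3] = 57, s[4] = 55, s[5] = 13, s[6] = 1, s[7] = 39, s[8] = 25, s[9] = 21, s[10] = 53, s[11] = 29, s[12] = 47, s[13] = 19, s[14] = 11, s[15] = 17, s[16] = 27, s[17] = 5, s[18] = 7, s[19] = 49, s[20] = 3, s[21] = 23, s[22] = 37, s[23] = 41, s[24] = 9, s[25] = 33, s[26] = 15, s[27] = 43, s[28] = 51.
The sequence repeats with period 28.
The value 23 first appears (with k ≥ 1) at s[21].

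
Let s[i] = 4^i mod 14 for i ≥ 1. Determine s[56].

Computing terms: s[1] = 4,  s[2] = 2,  s[3] = 8,  s[4] = 4.
Since s[4] = s[1] = 4, the sequence is periodic with period 3.
(56 - 1) mod 3 = 1, so s[56] = s[2] = 2.

2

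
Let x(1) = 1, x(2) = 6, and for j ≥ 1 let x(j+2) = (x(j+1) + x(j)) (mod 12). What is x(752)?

We have x(1) = 1,  x(2) = 6,  x(3) = 7,  x(4) = 1,  x(5) = 8,  x(6) = 9,  x(7) = 5,  x(8) = 2,  x(9) = 7,  x(10) = 9,  x(11) = 4,  x(12) = 1,  x(13) = 5,  x(14) = 6,  x(15) = 11,  x(16) = 5,  x(17) = 4,  x(18) = 9,  x(19) = 1,  x(20) = 10,  x(21) = 11,  x(22) = 9,  x(23) = 8,  x(24) = 5,  x(25) = 1,  x(26) = 6.
Since (x(25), x(26)) = (x(1), x(2)) = (1, 6) (two consecutive terms determine the rest), the sequence is periodic with period 24.
(752 - 1) mod 24 = 7, so x(752) = x(8) = 2.

2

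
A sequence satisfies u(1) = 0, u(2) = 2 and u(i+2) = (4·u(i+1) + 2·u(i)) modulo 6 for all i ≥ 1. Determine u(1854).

We have u(1) = 0, u(2) = 2, u(3) = 2, u(4) = 0, u(5) = 4, u(6) = 4, u(7) = 0, u(8) = 2.
Since (u(7), u(8)) = (u(1), u(2)) = (0, 2) (two consecutive terms determine the rest), the sequence is periodic with period 6.
So u(1854) = u(1 + ((1854-1) mod 6)) = u(6) = 4.

4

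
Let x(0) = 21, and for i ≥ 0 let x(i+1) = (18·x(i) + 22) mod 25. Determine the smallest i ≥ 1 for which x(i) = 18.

3

Computing terms: x(0) = 21, x(1) = 0, x(2) = 22, x(3) = 18, x(4) = 21.
The sequence repeats with period 4.
The value 18 first appears (with i ≥ 1) at x(3).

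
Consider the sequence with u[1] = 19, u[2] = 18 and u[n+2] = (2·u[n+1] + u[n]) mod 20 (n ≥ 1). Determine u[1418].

18

u[1] = 19,  u[2] = 18,  u[3] = 15,  u[4] = 8,  u[5] = 11,  u[6] = 10,  u[7] = 11,  u[8] = 12,  u[9] = 15,  u[10] = 2,  u[11] = 19,  u[12] = 0,  u[13] = 19,  u[14] = 18.
Since (u[13], u[14]) = (u[1], u[2]) = (19, 18) (two consecutive terms determine the rest), the sequence is periodic with period 12.
So u[1418] = u[1 + ((1418-1) mod 12)] = u[2] = 18.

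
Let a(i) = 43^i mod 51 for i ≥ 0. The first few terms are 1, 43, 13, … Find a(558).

Computing terms: a(0) = 1; a(1) = 43; a(2) = 13; a(3) = 49; a(4) = 16; a(5) = 25; a(6) = 4; a(7) = 19; a(8) = 1.
The sequence repeats with period 8.
(558 - 0) mod 8 = 6, so a(558) = a(6) = 4.

4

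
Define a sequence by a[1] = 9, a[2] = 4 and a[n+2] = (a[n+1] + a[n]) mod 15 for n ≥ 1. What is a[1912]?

1

We have a[1] = 9, a[2] = 4, a[3] = 13, a[4] = 2, a[5] = 0, a[6] = 2, a[7] = 2, a[8] = 4, a[9] = 6, a[10] = 10, a[11] = 1, a[12] = 11, a[13] = 12, a[14] = 8, a[15] = 5, a[16] = 13, a[17] = 3, a[18] = 1, a[19] = 4, a[20] = 5, a[21] = 9, a[22] = 14, a[23] = 8, a[24] = 7, a[25] = 0, a[26] = 7, a[27] = 7, a[28] = 14, a[29] = 6, a[30] = 5, a[31] = 11, a[32] = 1, a[33] = 12, a[34] = 13, a[35] = 10, a[36] = 8, a[37] = 3, a[38] = 11, a[39] = 14, a[40] = 10, a[41] = 9, a[42] = 4.
The sequence repeats with period 40.
So a[1912] = a[1 + ((1912-1) mod 40)] = a[32] = 1.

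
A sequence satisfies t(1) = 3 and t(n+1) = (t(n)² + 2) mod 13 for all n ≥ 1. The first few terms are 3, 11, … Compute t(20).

12

t(1) = 3; t(2) = 11; t(3) = 6; t(4) = 12; t(5) = 3.
Since t(5) = t(1) = 3, the sequence is periodic with period 4.
So t(20) = t(1 + ((20-1) mod 4)) = t(4) = 12.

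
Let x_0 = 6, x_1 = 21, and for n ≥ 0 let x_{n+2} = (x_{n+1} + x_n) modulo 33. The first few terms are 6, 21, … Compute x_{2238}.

24

Listing terms: x_0 = 6; x_1 = 21; x_2 = 27; x_3 = 15; x_4 = 9; x_5 = 24; x_6 = 0; x_7 = 24; x_8 = 24; x_9 = 15; x_{10} = 6; x_{11} = 21.
Since (x_{10}, x_{11}) = (x_0, x_1) = (6, 21) (two consecutive terms determine the rest), the sequence is periodic with period 10.
So x_{2238} = x_{0 + ((2238-0) mod 10)} = x_8 = 24.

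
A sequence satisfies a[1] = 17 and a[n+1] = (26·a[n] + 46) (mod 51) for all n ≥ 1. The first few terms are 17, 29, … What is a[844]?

Listing terms: a[1] = 17,  a[2] = 29,  a[3] = 35,  a[4] = 38,  a[5] = 14,  a[6] = 2,  a[7] = 47,  a[8] = 44,  a[9] = 17.
Since a[9] = a[1] = 17, the sequence is periodic with period 8.
So a[844] = a[1 + ((844-1) mod 8)] = a[4] = 38.

38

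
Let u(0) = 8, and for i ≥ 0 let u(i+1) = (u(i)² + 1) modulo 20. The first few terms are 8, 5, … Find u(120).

2

Computing terms: u(0) = 8; u(1) = 5; u(2) = 6; u(3) = 17; u(4) = 10; u(5) = 1; u(6) = 2; u(7) = 5.
Since u(7) = u(1) = 5, the sequence is eventually periodic: after a pre-period of length 1 it cycles with period 6.
For i ≥ 1, u(i) depends only on (i - 1) mod 6. (120 - 1) mod 6 = 5, so u(120) = u(6) = 2.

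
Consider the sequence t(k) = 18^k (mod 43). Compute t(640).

17

We have t(1) = 18; t(2) = 23; t(3) = 27; t(4) = 13; t(5) = 19; t(6) = 41; t(7) = 7; t(8) = 40; t(9) = 32; t(10) = 17; t(11) = 5; t(12) = 4; t(13) = 29; t(14) = 6; t(15) = 22; t(16) = 9; t(17) = 33; t(18) = 35; t(19) = 28; t(20) = 31; t(21) = 42; t(22) = 25; t(23) = 20; t(24) = 16; t(25) = 30; t(26) = 24; t(27) = 2; t(28) = 36; t(29) = 3; t(30) = 11; t(31) = 26; t(32) = 38; t(33) = 39; t(34) = 14; t(35) = 37; t(36) = 21; t(37) = 34; t(38) = 10; t(39) = 8; t(40) = 15; t(41) = 12; t(42) = 1; t(43) = 18.
Since t(43) = t(1) = 18, the sequence is periodic with period 42.
So t(640) = t(1 + ((640-1) mod 42)) = t(10) = 17.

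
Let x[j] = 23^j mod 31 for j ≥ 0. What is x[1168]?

16

We have x[0] = 1, x[1] = 23, x[2] = 2, x[3] = 15, x[4] = 4, x[5] = 30, x[6] = 8, x[7] = 29, x[8] = 16, x[9] = 27, x[10] = 1.
Since x[10] = x[0] = 1, the sequence is periodic with period 10.
(1168 - 0) mod 10 = 8, so x[1168] = x[8] = 16.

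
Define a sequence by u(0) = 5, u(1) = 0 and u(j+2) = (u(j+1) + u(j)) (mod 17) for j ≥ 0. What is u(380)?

12

u(0) = 5, u(1) = 0, u(2) = 5, u(3) = 5, u(4) = 10, u(5) = 15, u(6) = 8, u(7) = 6, u(8) = 14, u(9) = 3, u(10) = 0, u(11) = 3, u(12) = 3, u(13) = 6, u(14) = 9, u(15) = 15, u(16) = 7, u(17) = 5, u(18) = 12, u(19) = 0, u(20) = 12, u(21) = 12, u(22) = 7, u(23) = 2, u(24) = 9, u(25) = 11, u(26) = 3, u(27) = 14, u(28) = 0, u(29) = 14, u(30) = 14, u(31) = 11, u(32) = 8, u(33) = 2, u(34) = 10, u(35) = 12, u(36) = 5, u(37) = 0.
Since (u(36), u(37)) = (u(0), u(1)) = (5, 0) (two consecutive terms determine the rest), the sequence is periodic with period 36.
So u(380) = u(0 + ((380-0) mod 36)) = u(20) = 12.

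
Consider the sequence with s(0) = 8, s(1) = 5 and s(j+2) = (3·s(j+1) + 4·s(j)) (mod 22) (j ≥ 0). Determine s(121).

5

Computing terms: s(0) = 8,  s(1) = 5,  s(2) = 3,  s(3) = 7,  s(4) = 11,  s(5) = 17,  s(6) = 7,  s(7) = 1,  s(8) = 9,  s(9) = 9,  s(10) = 19,  s(11) = 5,  s(12) = 3.
Since (s(11), s(12)) = (s(1), s(2)) = (5, 3) (two consecutive terms determine the rest), the sequence is eventually periodic: after a pre-period of length 1 it cycles with period 10.
For j ≥ 1, s(j) depends only on (j - 1) mod 10. (121 - 1) mod 10 = 0, so s(121) = s(1) = 5.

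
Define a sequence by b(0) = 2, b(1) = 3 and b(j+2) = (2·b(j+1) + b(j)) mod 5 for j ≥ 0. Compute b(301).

b(0) = 2, b(1) = 3, b(2) = 3, b(3) = 4, b(4) = 1, b(5) = 1, b(6) = 3, b(7) = 2, b(8) = 2, b(9) = 1, b(10) = 4, b(11) = 4, b(12) = 2, b(13) = 3.
Since (b(12), b(13)) = (b(0), b(1)) = (2, 3) (two consecutive terms determine the rest), the sequence is periodic with period 12.
So b(301) = b(0 + ((301-0) mod 12)) = b(1) = 3.

3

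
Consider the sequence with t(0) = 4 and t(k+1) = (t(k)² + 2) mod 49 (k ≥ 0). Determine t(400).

18

Listing terms: t(0) = 4, t(1) = 18, t(2) = 32, t(3) = 46, t(4) = 11, t(5) = 25, t(6) = 39, t(7) = 4.
The sequence repeats with period 7.
(400 - 0) mod 7 = 1, so t(400) = t(1) = 18.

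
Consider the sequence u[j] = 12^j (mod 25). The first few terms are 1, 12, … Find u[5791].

Listing terms: u[0] = 1,  u[1] = 12,  u[2] = 19,  u[3] = 3,  u[4] = 11,  u[5] = 7,  u[6] = 9,  u[7] = 8,  u[8] = 21,  u[9] = 2,  u[10] = 24,  u[11] = 13,  u[12] = 6,  u[13] = 22,  u[14] = 14,  u[15] = 18,  u[16] = 16,  u[17] = 17,  u[18] = 4,  u[19] = 23,  u[20] = 1.
The sequence repeats with period 20.
So u[5791] = u[0 + ((5791-0) mod 20)] = u[11] = 13.

13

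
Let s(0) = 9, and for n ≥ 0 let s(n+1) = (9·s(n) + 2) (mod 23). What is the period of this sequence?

s(0) = 9, s(1) = 14, s(2) = 13, s(3) = 4, s(4) = 15, s(5) = 22, s(6) = 16, s(7) = 8, s(8) = 5, s(9) = 1, s(10) = 11, s(11) = 9.
Since s(11) = s(0) = 9, the sequence is periodic with period 11.

11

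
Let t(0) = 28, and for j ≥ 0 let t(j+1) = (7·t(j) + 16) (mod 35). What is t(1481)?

Listing terms: t(0) = 28,  t(1) = 2,  t(2) = 30,  t(3) = 16,  t(4) = 23,  t(5) = 2.
Since t(5) = t(1) = 2, the sequence is eventually periodic: after a pre-period of length 1 it cycles with period 4.
For j ≥ 1, t(j) depends only on (j - 1) mod 4. (1481 - 1) mod 4 = 0, so t(1481) = t(1) = 2.

2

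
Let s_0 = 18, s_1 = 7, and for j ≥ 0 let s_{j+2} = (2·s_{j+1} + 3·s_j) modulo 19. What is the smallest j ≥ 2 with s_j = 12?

10

Listing terms: s_0 = 18,  s_1 = 7,  s_2 = 11,  s_3 = 5,  s_4 = 5,  s_5 = 6,  s_6 = 8,  s_7 = 15,  s_8 = 16,  s_9 = 1,  s_{10} = 12,  s_{11} = 8,  s_{12} = 14,  s_{13} = 14,  s_{14} = 13,  s_{15} = 11,  s_{16} = 4,  s_{17} = 3,  s_{18} = 18,  s_{19} = 7.
The sequence repeats with period 18.
The value 12 first appears (with j ≥ 2) at s_{10}.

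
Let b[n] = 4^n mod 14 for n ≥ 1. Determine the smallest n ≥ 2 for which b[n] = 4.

b[1] = 4, b[2] = 2, b[3] = 8, b[4] = 4.
Since b[4] = b[1] = 4, the sequence is periodic with period 3.
The value 4 next appears (with n ≥ 2) at b[4].

4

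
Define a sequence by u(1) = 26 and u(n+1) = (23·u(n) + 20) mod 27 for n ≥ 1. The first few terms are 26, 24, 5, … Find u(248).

We have u(1) = 26, u(2) = 24, u(3) = 5, u(4) = 0, u(5) = 20, u(6) = 21, u(7) = 17, u(8) = 6, u(9) = 23, u(10) = 9, u(11) = 11, u(12) = 3, u(13) = 8, u(14) = 15, u(15) = 14, u(16) = 18, u(17) = 2, u(18) = 12, u(19) = 26.
The sequence repeats with period 18.
So u(248) = u(1 + ((248-1) mod 18)) = u(14) = 15.

15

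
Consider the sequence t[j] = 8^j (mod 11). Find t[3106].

3

t[1] = 8; t[2] = 9; t[3] = 6; t[4] = 4; t[5] = 10; t[6] = 3; t[7] = 2; t[8] = 5; t[9] = 7; t[10] = 1; t[11] = 8.
The sequence repeats with period 10.
(3106 - 1) mod 10 = 5, so t[3106] = t[6] = 3.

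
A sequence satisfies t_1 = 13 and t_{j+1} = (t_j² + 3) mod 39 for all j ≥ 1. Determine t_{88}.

25

t_1 = 13, t_2 = 16, t_3 = 25, t_4 = 4, t_5 = 19, t_6 = 13.
The sequence repeats with period 5.
(88 - 1) mod 5 = 2, so t_{88} = t_3 = 25.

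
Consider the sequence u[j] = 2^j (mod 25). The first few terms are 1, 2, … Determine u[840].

1

Listing terms: u[0] = 1,  u[1] = 2,  u[2] = 4,  u[3] = 8,  u[4] = 16,  u[5] = 7,  u[6] = 14,  u[7] = 3,  u[8] = 6,  u[9] = 12,  u[10] = 24,  u[11] = 23,  u[12] = 21,  u[13] = 17,  u[14] = 9,  u[15] = 18,  u[16] = 11,  u[17] = 22,  u[18] = 19,  u[19] = 13,  u[20] = 1.
The sequence repeats with period 20.
(840 - 0) mod 20 = 0, so u[840] = u[0] = 1.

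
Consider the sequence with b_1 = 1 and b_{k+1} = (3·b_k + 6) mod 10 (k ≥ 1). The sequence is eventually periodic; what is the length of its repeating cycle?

4

b_1 = 1, b_2 = 9, b_3 = 3, b_4 = 5, b_5 = 1.
The sequence repeats with period 4.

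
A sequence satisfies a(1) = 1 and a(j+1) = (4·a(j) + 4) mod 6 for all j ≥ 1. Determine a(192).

a(1) = 1; a(2) = 2; a(3) = 0; a(4) = 4; a(5) = 2.
Since a(5) = a(2) = 2, the sequence is eventually periodic: after a pre-period of length 1 it cycles with period 3.
For j ≥ 2, a(j) depends only on (j - 2) mod 3. (192 - 2) mod 3 = 1, so a(192) = a(3) = 0.

0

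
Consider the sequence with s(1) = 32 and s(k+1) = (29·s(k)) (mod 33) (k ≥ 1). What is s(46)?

1

Computing terms: s(1) = 32, s(2) = 4, s(3) = 17, s(4) = 31, s(5) = 8, s(6) = 1, s(7) = 29, s(8) = 16, s(9) = 2, s(10) = 25, s(11) = 32.
The sequence repeats with period 10.
(46 - 1) mod 10 = 5, so s(46) = s(6) = 1.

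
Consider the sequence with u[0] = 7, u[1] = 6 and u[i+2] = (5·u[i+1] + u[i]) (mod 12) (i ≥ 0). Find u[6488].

u[0] = 7; u[1] = 6; u[2] = 1; u[3] = 11; u[4] = 8; u[5] = 3; u[6] = 11; u[7] = 10; u[8] = 1; u[9] = 3; u[10] = 4; u[11] = 11; u[12] = 11; u[13] = 6; u[14] = 5; u[15] = 7; u[16] = 4; u[17] = 3; u[18] = 7; u[19] = 2; u[20] = 5; u[21] = 3; u[22] = 8; u[23] = 7; u[24] = 7; u[25] = 6.
Since (u[24], u[25]) = (u[0], u[1]) = (7, 6) (two consecutive terms determine the rest), the sequence is periodic with period 24.
(6488 - 0) mod 24 = 8, so u[6488] = u[8] = 1.

1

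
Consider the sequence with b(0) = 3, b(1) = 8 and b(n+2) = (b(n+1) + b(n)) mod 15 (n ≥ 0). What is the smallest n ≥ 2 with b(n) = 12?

Listing terms: b(0) = 3; b(1) = 8; b(2) = 11; b(3) = 4; b(4) = 0; b(5) = 4; b(6) = 4; b(7) = 8; b(8) = 12; b(9) = 5; b(10) = 2; b(11) = 7; b(12) = 9; b(13) = 1; b(14) = 10; b(15) = 11; b(16) = 6; b(17) = 2; b(18) = 8; b(19) = 10; b(20) = 3; b(21) = 13; b(22) = 1; b(23) = 14; b(24) = 0; b(25) = 14; b(26) = 14; b(27) = 13; b(28) = 12; b(29) = 10; b(30) = 7; b(31) = 2; b(32) = 9; b(33) = 11; b(34) = 5; b(35) = 1; b(36) = 6; b(37) = 7; b(38) = 13; b(39) = 5; b(40) = 3; b(41) = 8.
The sequence repeats with period 40.
The value 12 first appears (with n ≥ 2) at b(8).

8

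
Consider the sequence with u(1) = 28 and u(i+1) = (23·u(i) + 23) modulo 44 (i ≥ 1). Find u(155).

u(1) = 28,  u(2) = 7,  u(3) = 8,  u(4) = 31,  u(5) = 32,  u(6) = 11,  u(7) = 12,  u(8) = 35,  u(9) = 36,  u(10) = 15,  u(11) = 16,  u(12) = 39,  u(13) = 40,  u(14) = 19,  u(15) = 20,  u(16) = 43,  u(17) = 0,  u(18) = 23,  u(19) = 24,  u(20) = 3,  u(21) = 4,  u(22) = 27,  u(23) = 28.
Since u(23) = u(1) = 28, the sequence is periodic with period 22.
So u(155) = u(1 + ((155-1) mod 22)) = u(1) = 28.

28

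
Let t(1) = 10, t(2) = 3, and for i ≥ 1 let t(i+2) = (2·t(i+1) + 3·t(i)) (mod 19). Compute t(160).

We have t(1) = 10, t(2) = 3, t(3) = 17, t(4) = 5, t(5) = 4, t(6) = 4, t(7) = 1, t(8) = 14, t(9) = 12, t(10) = 9, t(11) = 16, t(12) = 2, t(13) = 14, t(14) = 15, t(15) = 15, t(16) = 18, t(17) = 5, t(18) = 7, t(19) = 10, t(20) = 3.
The sequence repeats with period 18.
So t(160) = t(1 + ((160-1) mod 18)) = t(16) = 18.

18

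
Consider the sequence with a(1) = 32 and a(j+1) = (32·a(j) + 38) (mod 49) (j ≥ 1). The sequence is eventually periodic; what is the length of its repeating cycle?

a(1) = 32, a(2) = 33, a(3) = 16, a(4) = 11, a(5) = 47, a(6) = 23, a(7) = 39, a(8) = 12, a(9) = 30, a(10) = 18, a(11) = 26, a(12) = 37, a(13) = 46, a(14) = 40, a(15) = 44, a(16) = 25, a(17) = 5, a(18) = 2, a(19) = 4, a(20) = 19, a(21) = 9, a(22) = 32.
The sequence repeats with period 21.

21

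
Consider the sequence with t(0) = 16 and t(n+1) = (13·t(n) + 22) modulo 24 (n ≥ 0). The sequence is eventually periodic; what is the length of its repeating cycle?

t(0) = 16,  t(1) = 14,  t(2) = 12,  t(3) = 10,  t(4) = 8,  t(5) = 6,  t(6) = 4,  t(7) = 2,  t(8) = 0,  t(9) = 22,  t(10) = 20,  t(11) = 18,  t(12) = 16.
The sequence repeats with period 12.

12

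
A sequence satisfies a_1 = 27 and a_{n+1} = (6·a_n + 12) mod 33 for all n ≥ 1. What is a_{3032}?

We have a_1 = 27,  a_2 = 9,  a_3 = 0,  a_4 = 12,  a_5 = 18,  a_6 = 21,  a_7 = 6,  a_8 = 15,  a_9 = 3,  a_{10} = 30,  a_{11} = 27.
The sequence repeats with period 10.
So a_{3032} = a_{1 + ((3032-1) mod 10)} = a_2 = 9.

9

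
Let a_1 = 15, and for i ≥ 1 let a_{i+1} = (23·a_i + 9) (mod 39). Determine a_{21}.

0

a_1 = 15,  a_2 = 3,  a_3 = 0,  a_4 = 9,  a_5 = 21,  a_6 = 24,  a_7 = 15.
Since a_7 = a_1 = 15, the sequence is periodic with period 6.
(21 - 1) mod 6 = 2, so a_{21} = a_3 = 0.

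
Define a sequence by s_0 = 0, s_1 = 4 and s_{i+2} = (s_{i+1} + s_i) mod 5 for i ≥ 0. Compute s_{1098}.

1

We have s_0 = 0; s_1 = 4; s_2 = 4; s_3 = 3; s_4 = 2; s_5 = 0; s_6 = 2; s_7 = 2; s_8 = 4; s_9 = 1; s_{10} = 0; s_{11} = 1; s_{12} = 1; s_{13} = 2; s_{14} = 3; s_{15} = 0; s_{16} = 3; s_{17} = 3; s_{18} = 1; s_{19} = 4; s_{20} = 0; s_{21} = 4.
The sequence repeats with period 20.
(1098 - 0) mod 20 = 18, so s_{1098} = s_{18} = 1.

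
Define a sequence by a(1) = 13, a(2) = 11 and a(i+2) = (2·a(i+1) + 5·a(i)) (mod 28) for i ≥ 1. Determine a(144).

Listing terms: a(1) = 13, a(2) = 11, a(3) = 3, a(4) = 5, a(5) = 25, a(6) = 19, a(7) = 23, a(8) = 1, a(9) = 5, a(10) = 15, a(11) = 27, a(12) = 17, a(13) = 1, a(14) = 3, a(15) = 11, a(16) = 9, a(17) = 17, a(18) = 23, a(19) = 19, a(20) = 13, a(21) = 9, a(22) = 27, a(23) = 15, a(24) = 25, a(25) = 13, a(26) = 11.
Since (a(25), a(26)) = (a(1), a(2)) = (13, 11) (two consecutive terms determine the rest), the sequence is periodic with period 24.
So a(144) = a(1 + ((144-1) mod 24)) = a(24) = 25.

25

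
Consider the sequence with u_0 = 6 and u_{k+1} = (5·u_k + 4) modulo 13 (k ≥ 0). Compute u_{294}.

5

u_0 = 6; u_1 = 8; u_2 = 5; u_3 = 3; u_4 = 6.
The sequence repeats with period 4.
So u_{294} = u_{0 + ((294-0) mod 4)} = u_2 = 5.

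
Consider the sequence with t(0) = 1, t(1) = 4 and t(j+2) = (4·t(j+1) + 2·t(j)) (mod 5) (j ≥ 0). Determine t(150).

3

Listing terms: t(0) = 1, t(1) = 4, t(2) = 3, t(3) = 0, t(4) = 1, t(5) = 4.
Since (t(4), t(5)) = (t(0), t(1)) = (1, 4) (two consecutive terms determine the rest), the sequence is periodic with period 4.
(150 - 0) mod 4 = 2, so t(150) = t(2) = 3.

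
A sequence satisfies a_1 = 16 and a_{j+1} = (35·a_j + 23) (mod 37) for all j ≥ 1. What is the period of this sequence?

Computing terms: a_1 = 16; a_2 = 28; a_3 = 4; a_4 = 15; a_5 = 30; a_6 = 0; a_7 = 23; a_8 = 14; a_9 = 32; a_{10} = 33; a_{11} = 31; a_{12} = 35; a_{13} = 27; a_{14} = 6; a_{15} = 11; a_{16} = 1; a_{17} = 21; a_{18} = 18; a_{19} = 24; a_{20} = 12; a_{21} = 36; a_{22} = 25; a_{23} = 10; a_{24} = 3; a_{25} = 17; a_{26} = 26; a_{27} = 8; a_{28} = 7; a_{29} = 9; a_{30} = 5; a_{31} = 13; a_{32} = 34; a_{33} = 29; a_{34} = 2; a_{35} = 19; a_{36} = 22; a_{37} = 16.
Since a_{37} = a_1 = 16, the sequence is periodic with period 36.

36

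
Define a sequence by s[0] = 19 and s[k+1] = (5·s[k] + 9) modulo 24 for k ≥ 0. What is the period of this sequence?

Computing terms: s[0] = 19; s[1] = 8; s[2] = 1; s[3] = 14; s[4] = 7; s[5] = 20; s[6] = 13; s[7] = 2; s[8] = 19.
Since s[8] = s[0] = 19, the sequence is periodic with period 8.

8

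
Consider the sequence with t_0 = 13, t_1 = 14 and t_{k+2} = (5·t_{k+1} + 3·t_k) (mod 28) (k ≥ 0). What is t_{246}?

13

We have t_0 = 13; t_1 = 14; t_2 = 25; t_3 = 27; t_4 = 14; t_5 = 11; t_6 = 13; t_7 = 14.
The sequence repeats with period 6.
(246 - 0) mod 6 = 0, so t_{246} = t_0 = 13.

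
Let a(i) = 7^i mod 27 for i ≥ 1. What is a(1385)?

Listing terms: a(1) = 7; a(2) = 22; a(3) = 19; a(4) = 25; a(5) = 13; a(6) = 10; a(7) = 16; a(8) = 4; a(9) = 1; a(10) = 7.
Since a(10) = a(1) = 7, the sequence is periodic with period 9.
(1385 - 1) mod 9 = 7, so a(1385) = a(8) = 4.

4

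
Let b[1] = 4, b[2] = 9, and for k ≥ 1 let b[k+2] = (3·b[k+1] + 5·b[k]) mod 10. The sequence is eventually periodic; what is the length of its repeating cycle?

12

We have b[1] = 4; b[2] = 9; b[3] = 7; b[4] = 6; b[5] = 3; b[6] = 9; b[7] = 2; b[8] = 1; b[9] = 3; b[10] = 4; b[11] = 7; b[12] = 1; b[13] = 8; b[14] = 9; b[15] = 7.
Since (b[14], b[15]) = (b[2], b[3]) = (9, 7) (two consecutive terms determine the rest), the sequence is eventually periodic: after a pre-period of length 1 it cycles with period 12.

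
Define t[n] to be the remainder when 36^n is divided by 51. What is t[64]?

Computing terms: t[1] = 36,  t[2] = 21,  t[3] = 42,  t[4] = 33,  t[5] = 15,  t[6] = 30,  t[7] = 9,  t[8] = 18,  t[9] = 36.
The sequence repeats with period 8.
So t[64] = t[1 + ((64-1) mod 8)] = t[8] = 18.

18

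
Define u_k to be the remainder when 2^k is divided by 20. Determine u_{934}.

Computing terms: u_1 = 2; u_2 = 4; u_3 = 8; u_4 = 16; u_5 = 12; u_6 = 4.
Since u_6 = u_2 = 4, the sequence is eventually periodic: after a pre-period of length 1 it cycles with period 4.
For k ≥ 2, u_k depends only on (k - 2) mod 4. (934 - 2) mod 4 = 0, so u_{934} = u_2 = 4.

4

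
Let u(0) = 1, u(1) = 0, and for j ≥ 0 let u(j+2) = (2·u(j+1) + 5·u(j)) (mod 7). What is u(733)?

We have u(0) = 1,  u(1) = 0,  u(2) = 5,  u(3) = 3,  u(4) = 3,  u(5) = 0,  u(6) = 1,  u(7) = 2,  u(8) = 2,  u(9) = 0,  u(10) = 3,  u(11) = 6,  u(12) = 6,  u(13) = 0,  u(14) = 2,  u(15) = 4,  u(16) = 4,  u(17) = 0,  u(18) = 6,  u(19) = 5,  u(20) = 5,  u(21) = 0,  u(22) = 4,  u(23) = 1,  u(24) = 1,  u(25) = 0.
The sequence repeats with period 24.
So u(733) = u(0 + ((733-0) mod 24)) = u(13) = 0.

0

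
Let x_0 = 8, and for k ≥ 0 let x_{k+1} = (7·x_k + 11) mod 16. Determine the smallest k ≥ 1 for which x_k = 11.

3

x_0 = 8,  x_1 = 3,  x_2 = 0,  x_3 = 11,  x_4 = 8.
Since x_4 = x_0 = 8, the sequence is periodic with period 4.
The value 11 first appears (with k ≥ 1) at x_3.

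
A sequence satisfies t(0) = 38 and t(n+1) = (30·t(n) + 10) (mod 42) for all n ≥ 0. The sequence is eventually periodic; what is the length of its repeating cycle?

3

We have t(0) = 38, t(1) = 16, t(2) = 28, t(3) = 10, t(4) = 16.
Since t(4) = t(1) = 16, the sequence is eventually periodic: after a pre-period of length 1 it cycles with period 3.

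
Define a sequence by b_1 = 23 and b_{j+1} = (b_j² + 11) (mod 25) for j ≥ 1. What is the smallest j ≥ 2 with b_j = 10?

We have b_1 = 23, b_2 = 15, b_3 = 11, b_4 = 7, b_5 = 10, b_6 = 11.
Since b_6 = b_3 = 11, the sequence is eventually periodic: after a pre-period of length 2 it cycles with period 3.
The value 10 first appears (with j ≥ 2) at b_5.

5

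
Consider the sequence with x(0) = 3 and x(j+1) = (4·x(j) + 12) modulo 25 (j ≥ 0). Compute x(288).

Computing terms: x(0) = 3,  x(1) = 24,  x(2) = 8,  x(3) = 19,  x(4) = 13,  x(5) = 14,  x(6) = 18,  x(7) = 9,  x(8) = 23,  x(9) = 4,  x(10) = 3.
The sequence repeats with period 10.
(288 - 0) mod 10 = 8, so x(288) = x(8) = 23.

23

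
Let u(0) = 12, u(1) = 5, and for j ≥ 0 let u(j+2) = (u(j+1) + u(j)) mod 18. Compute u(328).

15

u(0) = 12; u(1) = 5; u(2) = 17; u(3) = 4; u(4) = 3; u(5) = 7; u(6) = 10; u(7) = 17; u(8) = 9; u(9) = 8; u(10) = 17; u(11) = 7; u(12) = 6; u(13) = 13; u(14) = 1; u(15) = 14; u(16) = 15; u(17) = 11; u(18) = 8; u(19) = 1; u(20) = 9; u(21) = 10; u(22) = 1; u(23) = 11; u(24) = 12; u(25) = 5.
The sequence repeats with period 24.
So u(328) = u(0 + ((328-0) mod 24)) = u(16) = 15.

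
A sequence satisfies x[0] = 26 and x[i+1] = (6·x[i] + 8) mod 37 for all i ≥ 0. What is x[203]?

3

Listing terms: x[0] = 26,  x[1] = 16,  x[2] = 30,  x[3] = 3,  x[4] = 26.
The sequence repeats with period 4.
So x[203] = x[0 + ((203-0) mod 4)] = x[3] = 3.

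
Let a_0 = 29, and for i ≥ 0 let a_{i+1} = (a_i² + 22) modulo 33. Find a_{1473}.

5

We have a_0 = 29; a_1 = 5; a_2 = 14; a_3 = 20; a_4 = 26; a_5 = 5.
Since a_5 = a_1 = 5, the sequence is eventually periodic: after a pre-period of length 1 it cycles with period 4.
For i ≥ 1, a_i depends only on (i - 1) mod 4. (1473 - 1) mod 4 = 0, so a_{1473} = a_1 = 5.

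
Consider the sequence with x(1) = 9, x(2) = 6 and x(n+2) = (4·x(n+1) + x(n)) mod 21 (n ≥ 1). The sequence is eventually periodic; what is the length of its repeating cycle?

16

x(1) = 9,  x(2) = 6,  x(3) = 12,  x(4) = 12,  x(5) = 18,  x(6) = 0,  x(7) = 18,  x(8) = 9,  x(9) = 12,  x(10) = 15,  x(11) = 9,  x(12) = 9,  x(13) = 3,  x(14) = 0,  x(15) = 3,  x(16) = 12,  x(17) = 9,  x(18) = 6.
Since (x(17), x(18)) = (x(1), x(2)) = (9, 6) (two consecutive terms determine the rest), the sequence is periodic with period 16.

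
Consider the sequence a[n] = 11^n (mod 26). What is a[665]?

Listing terms: a[0] = 1, a[1] = 11, a[2] = 17, a[3] = 5, a[4] = 3, a[5] = 7, a[6] = 25, a[7] = 15, a[8] = 9, a[9] = 21, a[10] = 23, a[11] = 19, a[12] = 1.
Since a[12] = a[0] = 1, the sequence is periodic with period 12.
(665 - 0) mod 12 = 5, so a[665] = a[5] = 7.

7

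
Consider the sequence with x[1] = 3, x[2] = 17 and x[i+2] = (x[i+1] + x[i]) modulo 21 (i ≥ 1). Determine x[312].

x[1] = 3, x[2] = 17, x[3] = 20, x[4] = 16, x[5] = 15, x[6] = 10, x[7] = 4, x[8] = 14, x[9] = 18, x[10] = 11, x[11] = 8, x[12] = 19, x[13] = 6, x[14] = 4, x[15] = 10, x[16] = 14, x[17] = 3, x[18] = 17.
Since (x[17], x[18]) = (x[1], x[2]) = (3, 17) (two consecutive terms determine the rest), the sequence is periodic with period 16.
(312 - 1) mod 16 = 7, so x[312] = x[8] = 14.

14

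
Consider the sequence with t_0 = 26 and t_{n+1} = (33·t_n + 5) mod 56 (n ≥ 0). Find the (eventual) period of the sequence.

24

t_0 = 26,  t_1 = 23,  t_2 = 36,  t_3 = 17,  t_4 = 6,  t_5 = 35,  t_6 = 40,  t_7 = 37,  t_8 = 50,  t_9 = 31,  t_{10} = 20,  t_{11} = 49,  t_{12} = 54,  t_{13} = 51,  t_{14} = 8,  t_{15} = 45,  t_{16} = 34,  t_{17} = 7,  t_{18} = 12,  t_{19} = 9,  t_{20} = 22,  t_{21} = 3,  t_{22} = 48,  t_{23} = 21,  t_{24} = 26.
The sequence repeats with period 24.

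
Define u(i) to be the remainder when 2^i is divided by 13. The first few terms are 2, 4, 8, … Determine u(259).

11

We have u(1) = 2, u(2) = 4, u(3) = 8, u(4) = 3, u(5) = 6, u(6) = 12, u(7) = 11, u(8) = 9, u(9) = 5, u(10) = 10, u(11) = 7, u(12) = 1, u(13) = 2.
The sequence repeats with period 12.
(259 - 1) mod 12 = 6, so u(259) = u(7) = 11.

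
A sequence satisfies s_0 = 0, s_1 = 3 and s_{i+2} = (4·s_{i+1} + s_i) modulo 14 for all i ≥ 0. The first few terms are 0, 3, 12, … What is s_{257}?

3

Listing terms: s_0 = 0, s_1 = 3, s_2 = 12, s_3 = 9, s_4 = 6, s_5 = 5, s_6 = 12, s_7 = 11, s_8 = 0, s_9 = 11, s_{10} = 2, s_{11} = 5, s_{12} = 8, s_{13} = 9, s_{14} = 2, s_{15} = 3, s_{16} = 0, s_{17} = 3.
Since (s_{16}, s_{17}) = (s_0, s_1) = (0, 3) (two consecutive terms determine the rest), the sequence is periodic with period 16.
(257 - 0) mod 16 = 1, so s_{257} = s_1 = 3.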